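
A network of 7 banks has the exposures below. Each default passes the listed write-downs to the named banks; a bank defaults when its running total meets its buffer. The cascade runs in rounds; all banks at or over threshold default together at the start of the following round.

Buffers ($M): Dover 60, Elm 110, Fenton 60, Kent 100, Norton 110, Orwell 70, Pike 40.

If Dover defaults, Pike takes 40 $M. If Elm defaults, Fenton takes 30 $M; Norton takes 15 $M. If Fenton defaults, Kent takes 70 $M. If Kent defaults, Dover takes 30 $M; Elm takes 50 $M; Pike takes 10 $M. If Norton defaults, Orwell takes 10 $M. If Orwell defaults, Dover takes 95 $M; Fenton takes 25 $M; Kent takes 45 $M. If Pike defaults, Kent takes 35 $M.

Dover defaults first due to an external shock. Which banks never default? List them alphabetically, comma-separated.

Elm, Fenton, Kent, Norton, Orwell

Round 1 — Dover defaults (initial).
  Pike: +40 → 40 ≥ 40
Round 2 — Pike defaults.
  Kent: +35 → 35 < 100
No further defaults.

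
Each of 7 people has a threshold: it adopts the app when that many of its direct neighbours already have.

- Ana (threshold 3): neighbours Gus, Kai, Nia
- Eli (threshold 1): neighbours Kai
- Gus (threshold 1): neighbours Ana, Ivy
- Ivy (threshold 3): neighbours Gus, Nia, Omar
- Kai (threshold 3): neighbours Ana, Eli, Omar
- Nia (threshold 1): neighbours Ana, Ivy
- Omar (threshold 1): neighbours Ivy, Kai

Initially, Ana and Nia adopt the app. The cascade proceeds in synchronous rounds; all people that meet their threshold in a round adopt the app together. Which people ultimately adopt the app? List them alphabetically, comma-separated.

Round 1 — Ana, Nia adopt the app (initial).
Round 2 — checking thresholds:
  Gus: 1 of 2 neighbours ≥ 1, adopts the app.
  Ivy: 1 of 3 neighbours < 3, not yet.
  Kai: 1 of 3 neighbours < 3, not yet.
Round 3 — no new adoptions; cascade stops.

Ana, Gus, Nia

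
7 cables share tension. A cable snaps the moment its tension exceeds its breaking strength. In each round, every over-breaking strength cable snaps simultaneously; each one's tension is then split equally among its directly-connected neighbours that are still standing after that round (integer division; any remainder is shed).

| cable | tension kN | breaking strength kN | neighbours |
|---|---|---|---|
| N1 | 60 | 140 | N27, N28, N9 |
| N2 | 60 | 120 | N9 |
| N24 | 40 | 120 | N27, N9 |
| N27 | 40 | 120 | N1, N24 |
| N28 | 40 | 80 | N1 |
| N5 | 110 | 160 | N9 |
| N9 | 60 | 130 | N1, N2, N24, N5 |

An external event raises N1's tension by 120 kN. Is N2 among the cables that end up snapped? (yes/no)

no

Round 1 — N1 at 180 > 140. N1 snaps.
  N1 sheds 180 kN to N27, N28, N9: 60 each.
    N27: 40+60 = 100 ≤ 120
    N28: 40+60 = 100 > 80
    N9: 60+60 = 120 ≤ 130
Round 2 — N28 snaps.
  N28 sheds 100 kN: no online neighbours, lost.
No further breaks.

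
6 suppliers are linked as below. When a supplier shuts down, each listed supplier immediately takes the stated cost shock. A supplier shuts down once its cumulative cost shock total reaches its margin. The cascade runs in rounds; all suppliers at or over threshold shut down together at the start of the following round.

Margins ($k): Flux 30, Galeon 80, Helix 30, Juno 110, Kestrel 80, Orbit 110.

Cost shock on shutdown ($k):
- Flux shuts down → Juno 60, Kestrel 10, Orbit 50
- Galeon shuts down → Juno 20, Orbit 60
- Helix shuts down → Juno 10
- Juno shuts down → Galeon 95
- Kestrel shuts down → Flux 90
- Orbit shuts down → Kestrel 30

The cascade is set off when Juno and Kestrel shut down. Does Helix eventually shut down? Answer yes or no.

no

Round 1 — Juno, Kestrel shut down (initial).
  Flux: +90 → 90 ≥ 30
  Galeon: +95 → 95 ≥ 80
Round 2 — Flux, Galeon shut down.
  Orbit: +50+60 → 110 ≥ 110
Round 3 — Orbit shuts down.
No further shutdowns.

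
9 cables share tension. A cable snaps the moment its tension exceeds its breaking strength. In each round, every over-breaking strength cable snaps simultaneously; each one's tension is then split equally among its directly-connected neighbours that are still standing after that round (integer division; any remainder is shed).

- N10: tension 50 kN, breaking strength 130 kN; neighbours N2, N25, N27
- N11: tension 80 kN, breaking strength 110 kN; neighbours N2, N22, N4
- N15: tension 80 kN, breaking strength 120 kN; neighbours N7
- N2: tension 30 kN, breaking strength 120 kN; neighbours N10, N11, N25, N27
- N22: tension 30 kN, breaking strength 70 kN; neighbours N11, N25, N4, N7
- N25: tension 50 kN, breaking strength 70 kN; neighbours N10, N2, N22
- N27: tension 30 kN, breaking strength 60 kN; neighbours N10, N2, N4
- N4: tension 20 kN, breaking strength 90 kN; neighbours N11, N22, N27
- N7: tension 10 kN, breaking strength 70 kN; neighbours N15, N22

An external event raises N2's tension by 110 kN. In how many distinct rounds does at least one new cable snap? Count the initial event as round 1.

Round 1 — N2 at 140 > 120. N2 snaps.
  N2 sheds 140 kN to N10, N11, N25, N27: 35 each.
    N10: 50+35 = 85 ≤ 130
    N11: 80+35 = 115 > 110
    N25: 50+35 = 85 > 70
    N27: 30+35 = 65 > 60
Round 2 — N11, N25, N27 snap.
  N11 sheds 115 kN to N22, N4: 57 each (1 lost).
    N22: 30+57 = 87 > 70
    N4: 20+57 = 77 ≤ 90
  N25 sheds 85 kN to N10, N22: 42 each (1 lost).
    N10: 85+42 = 127 ≤ 130
    N22: 87+42 = 129 > 70
  N27 sheds 65 kN to N10, N4: 32 each (1 lost).
    N10: 127+32 = 159 > 130
    N4: 77+32 = 109 > 90
Round 3 — N10, N22, N4 snap.
  N10 sheds 159 kN: no online neighbours, lost.
  N22 sheds 129 kN to N7: 129 each.
    N7: 10+129 = 139 > 70
  N4 sheds 109 kN: no online neighbours, lost.
Round 4 — N7 snaps.
  N7 sheds 139 kN to N15: 139 each.
    N15: 80+139 = 219 > 120
Round 5 — N15 snaps.
  N15 sheds 219 kN: no online neighbours, lost.
No further breaks.

5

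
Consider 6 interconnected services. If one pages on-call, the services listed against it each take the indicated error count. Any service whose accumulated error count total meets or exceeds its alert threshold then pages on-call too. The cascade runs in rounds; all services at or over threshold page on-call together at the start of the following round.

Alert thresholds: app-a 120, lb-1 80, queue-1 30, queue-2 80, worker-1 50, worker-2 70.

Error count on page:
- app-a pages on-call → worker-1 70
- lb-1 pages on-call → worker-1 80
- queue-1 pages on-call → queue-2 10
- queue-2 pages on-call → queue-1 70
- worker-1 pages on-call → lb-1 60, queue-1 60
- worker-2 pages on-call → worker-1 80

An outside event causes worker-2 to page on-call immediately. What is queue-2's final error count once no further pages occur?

Round 1 — worker-2 pages on-call (initial).
  worker-1: +80 → 80 ≥ 50
Round 2 — worker-1 pages on-call.
  lb-1: +60 → 60 < 80
  queue-1: +60 → 60 ≥ 30
Round 3 — queue-1 pages on-call.
  queue-2: +10 → 10 < 80
No further pages.

10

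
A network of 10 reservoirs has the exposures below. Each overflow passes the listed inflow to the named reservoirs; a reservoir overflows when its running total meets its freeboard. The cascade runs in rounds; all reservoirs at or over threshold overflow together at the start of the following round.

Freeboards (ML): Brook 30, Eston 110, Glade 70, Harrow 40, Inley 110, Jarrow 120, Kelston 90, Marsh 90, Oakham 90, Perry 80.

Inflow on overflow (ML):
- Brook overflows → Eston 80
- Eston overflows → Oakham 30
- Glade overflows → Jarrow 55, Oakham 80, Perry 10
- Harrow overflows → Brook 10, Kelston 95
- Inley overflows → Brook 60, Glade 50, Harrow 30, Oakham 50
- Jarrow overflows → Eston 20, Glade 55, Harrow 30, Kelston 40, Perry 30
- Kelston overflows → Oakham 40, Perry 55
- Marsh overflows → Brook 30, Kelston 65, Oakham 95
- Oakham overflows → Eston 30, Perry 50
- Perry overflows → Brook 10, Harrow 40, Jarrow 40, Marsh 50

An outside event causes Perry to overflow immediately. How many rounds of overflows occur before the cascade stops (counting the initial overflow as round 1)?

3

Round 1 — Perry overflows (initial).
  Brook: +10 → 10 < 30
  Harrow: +40 → 40 ≥ 40
  Jarrow: +40 → 40 < 120
  Marsh: +50 → 50 < 90
Round 2 — Harrow overflows.
  Brook: +10 → 20 < 30
  Kelston: +95 → 95 ≥ 90
Round 3 — Kelston overflows.
  Oakham: +40 → 40 < 90
No further overflows.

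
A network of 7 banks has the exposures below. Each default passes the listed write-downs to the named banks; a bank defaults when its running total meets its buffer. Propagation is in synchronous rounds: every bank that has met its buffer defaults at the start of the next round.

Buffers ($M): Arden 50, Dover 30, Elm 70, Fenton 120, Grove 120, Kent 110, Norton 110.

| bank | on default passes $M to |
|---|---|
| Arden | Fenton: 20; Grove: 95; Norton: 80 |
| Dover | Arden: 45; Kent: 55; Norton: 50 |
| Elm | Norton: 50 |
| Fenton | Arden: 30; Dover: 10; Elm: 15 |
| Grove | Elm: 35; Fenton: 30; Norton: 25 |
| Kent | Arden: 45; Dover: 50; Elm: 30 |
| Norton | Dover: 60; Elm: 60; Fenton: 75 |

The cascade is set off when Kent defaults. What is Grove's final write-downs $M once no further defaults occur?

Round 1 — Kent defaults (initial).
  Arden: +45 → 45 < 50
  Dover: +50 → 50 ≥ 30
  Elm: +30 → 30 < 70
Round 2 — Dover defaults.
  Arden: +45 → 90 ≥ 50
  Norton: +50 → 50 < 110
Round 3 — Arden defaults.
  Fenton: +20 → 20 < 120
  Grove: +95 → 95 < 120
  Norton: +80 → 130 ≥ 110
Round 4 — Norton defaults.
  Elm: +60 → 90 ≥ 70
  Fenton: +75 → 95 < 120
Round 5 — Elm defaults.
No further defaults.

95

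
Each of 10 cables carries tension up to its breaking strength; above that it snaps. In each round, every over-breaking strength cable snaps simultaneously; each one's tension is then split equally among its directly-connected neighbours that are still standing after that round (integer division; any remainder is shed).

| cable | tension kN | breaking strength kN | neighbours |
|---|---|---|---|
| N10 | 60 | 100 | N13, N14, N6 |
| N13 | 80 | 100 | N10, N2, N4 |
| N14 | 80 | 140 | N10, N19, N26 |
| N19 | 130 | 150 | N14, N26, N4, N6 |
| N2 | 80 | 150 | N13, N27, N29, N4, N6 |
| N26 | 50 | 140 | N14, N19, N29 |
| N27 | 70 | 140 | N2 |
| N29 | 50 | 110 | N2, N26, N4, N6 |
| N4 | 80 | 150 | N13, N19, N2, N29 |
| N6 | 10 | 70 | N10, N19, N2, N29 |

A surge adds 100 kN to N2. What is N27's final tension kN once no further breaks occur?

Round 1 — N2 at 180 > 150. N2 snaps.
  N2 sheds 180 kN to N13, N27, N29, N4, N6: 36 each.
    N13: 80+36 = 116 > 100
    N27: 70+36 = 106 ≤ 140
    N29: 50+36 = 86 ≤ 110
    N4: 80+36 = 116 ≤ 150
    N6: 10+36 = 46 ≤ 70
Round 2 — N13 snaps.
  N13 sheds 116 kN to N10, N4: 58 each.
    N10: 60+58 = 118 > 100
    N4: 116+58 = 174 > 150
Round 3 — N10, N4 snap.
  N10 sheds 118 kN to N14, N6: 59 each.
    N14: 80+59 = 139 ≤ 140
    N6: 46+59 = 105 > 70
  N4 sheds 174 kN to N19, N29: 87 each.
    N19: 130+87 = 217 > 150
    N29: 86+87 = 173 > 110
Round 4 — N19, N29, N6 snap.
  N19 sheds 217 kN to N14, N26: 108 each (1 lost).
    N14: 139+108 = 247 > 140
    N26: 50+108 = 158 > 140
  N29 sheds 173 kN to N26: 173 each.
    N26: 158+173 = 331 > 140
  N6 sheds 105 kN: no online neighbours, lost.
Round 5 — N14, N26 snap.
  N14 sheds 247 kN: no online neighbours, lost.
  N26 sheds 331 kN: no online neighbours, lost.
No further breaks.

106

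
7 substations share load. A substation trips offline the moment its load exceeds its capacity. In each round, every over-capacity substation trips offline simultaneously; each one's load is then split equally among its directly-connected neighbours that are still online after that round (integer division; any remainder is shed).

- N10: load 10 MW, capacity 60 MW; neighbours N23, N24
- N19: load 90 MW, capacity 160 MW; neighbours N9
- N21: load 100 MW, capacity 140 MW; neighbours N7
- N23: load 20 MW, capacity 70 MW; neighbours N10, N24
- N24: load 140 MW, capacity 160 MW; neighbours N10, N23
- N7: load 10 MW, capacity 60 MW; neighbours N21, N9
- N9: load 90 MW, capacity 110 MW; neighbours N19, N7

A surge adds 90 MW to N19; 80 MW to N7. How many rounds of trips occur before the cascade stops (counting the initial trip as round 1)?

2

Round 1 — N19 at 180 > 160; N7 at 90 > 60. N19, N7 trip offline.
  N19 sheds 180 MW to N9: 180 each.
    N9: 90+180 = 270 > 110
  N7 sheds 90 MW to N21, N9: 45 each.
    N21: 100+45 = 145 > 140
    N9: 270+45 = 315 > 110
Round 2 — N21, N9 trip offline.
  N21 sheds 145 MW: no online neighbours, lost.
  N9 sheds 315 MW: no online neighbours, lost.
No further trips.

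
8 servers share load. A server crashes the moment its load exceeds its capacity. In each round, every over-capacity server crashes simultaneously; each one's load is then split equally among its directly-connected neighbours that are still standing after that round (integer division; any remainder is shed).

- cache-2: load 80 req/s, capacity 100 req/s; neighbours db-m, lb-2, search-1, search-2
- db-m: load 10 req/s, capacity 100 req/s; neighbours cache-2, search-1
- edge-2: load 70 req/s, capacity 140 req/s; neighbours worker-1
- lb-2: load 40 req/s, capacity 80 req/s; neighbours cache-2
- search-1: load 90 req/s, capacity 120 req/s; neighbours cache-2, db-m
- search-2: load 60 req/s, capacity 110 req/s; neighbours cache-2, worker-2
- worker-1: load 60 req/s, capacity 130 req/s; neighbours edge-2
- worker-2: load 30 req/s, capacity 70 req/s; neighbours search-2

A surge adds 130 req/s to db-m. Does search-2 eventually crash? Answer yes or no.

yes

Round 1 — db-m at 140 > 100. db-m crashes.
  db-m sheds 140 req/s to cache-2, search-1: 70 each.
    cache-2: 80+70 = 150 > 100
    search-1: 90+70 = 160 > 120
Round 2 — cache-2, search-1 crash.
  cache-2 sheds 150 req/s to lb-2, search-2: 75 each.
    lb-2: 40+75 = 115 > 80
    search-2: 60+75 = 135 > 110
  search-1 sheds 160 req/s: no online neighbours, lost.
Round 3 — lb-2, search-2 crash.
  lb-2 sheds 115 req/s: no online neighbours, lost.
  search-2 sheds 135 req/s to worker-2: 135 each.
    worker-2: 30+135 = 165 > 70
Round 4 — worker-2 crashes.
  worker-2 sheds 165 req/s: no online neighbours, lost.
No further crashes.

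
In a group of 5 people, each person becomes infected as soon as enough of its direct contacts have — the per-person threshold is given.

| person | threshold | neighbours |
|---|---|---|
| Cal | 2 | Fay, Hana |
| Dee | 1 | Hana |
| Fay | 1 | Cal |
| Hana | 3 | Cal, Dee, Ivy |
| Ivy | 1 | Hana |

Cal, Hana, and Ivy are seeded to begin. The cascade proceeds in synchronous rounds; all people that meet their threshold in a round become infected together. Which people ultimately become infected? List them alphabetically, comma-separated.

Round 1 — Cal, Hana, Ivy become infected (initial).
Round 2 — checking thresholds:
  Dee: 1 of 1 neighbours ≥ 1, becomes infected.
  Fay: 1 of 1 neighbours ≥ 1, becomes infected.
Round 3 — no new infections; cascade stops.

Cal, Dee, Fay, Hana, Ivy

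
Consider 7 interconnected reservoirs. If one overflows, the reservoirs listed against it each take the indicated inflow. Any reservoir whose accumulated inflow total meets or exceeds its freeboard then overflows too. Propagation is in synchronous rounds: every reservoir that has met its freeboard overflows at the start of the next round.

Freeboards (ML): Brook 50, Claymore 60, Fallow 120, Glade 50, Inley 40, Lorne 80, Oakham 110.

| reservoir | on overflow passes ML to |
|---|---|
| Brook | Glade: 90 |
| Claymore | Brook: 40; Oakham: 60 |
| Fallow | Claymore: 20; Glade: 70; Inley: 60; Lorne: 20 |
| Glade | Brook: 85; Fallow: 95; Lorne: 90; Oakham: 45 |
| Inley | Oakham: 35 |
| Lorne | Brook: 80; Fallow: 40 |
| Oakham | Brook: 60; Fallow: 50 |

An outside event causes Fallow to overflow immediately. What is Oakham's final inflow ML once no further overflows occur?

Round 1 — Fallow overflows (initial).
  Claymore: +20 → 20 < 60
  Glade: +70 → 70 ≥ 50
  Inley: +60 → 60 ≥ 40
  Lorne: +20 → 20 < 80
Round 2 — Glade, Inley overflow.
  Brook: +85 → 85 ≥ 50
  Lorne: +90 → 110 ≥ 80
  Oakham: +45+35 → 80 < 110
Round 3 — Brook, Lorne overflow.
No further overflows.

80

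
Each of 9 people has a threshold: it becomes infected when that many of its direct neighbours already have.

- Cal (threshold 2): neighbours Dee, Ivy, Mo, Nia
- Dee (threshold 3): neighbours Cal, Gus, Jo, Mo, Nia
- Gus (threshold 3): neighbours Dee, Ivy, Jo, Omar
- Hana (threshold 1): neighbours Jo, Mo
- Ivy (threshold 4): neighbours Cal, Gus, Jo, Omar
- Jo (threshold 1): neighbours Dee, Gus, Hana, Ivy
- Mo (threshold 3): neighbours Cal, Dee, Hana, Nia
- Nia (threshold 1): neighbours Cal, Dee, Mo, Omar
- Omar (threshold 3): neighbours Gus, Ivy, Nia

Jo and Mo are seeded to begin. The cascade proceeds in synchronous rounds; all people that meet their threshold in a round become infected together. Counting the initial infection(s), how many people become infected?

6

Round 1 — Jo, Mo become infected (initial).
Round 2 — checking thresholds:
  Cal: 1 of 4 neighbours < 2, below threshold.
  Dee: 2 of 5 neighbours < 3, below threshold.
  Gus: 1 of 4 neighbours < 3, below threshold.
  Hana: 2 of 2 neighbours ≥ 1, becomes infected.
  Ivy: 1 of 4 neighbours < 4, below threshold.
  Nia: 1 of 4 neighbours ≥ 1, becomes infected.
Round 3 — checking thresholds:
  Cal: 2 of 4 neighbours ≥ 2, becomes infected.
  Dee: 3 of 5 neighbours ≥ 3, becomes infected.
  Gus: 1 of 4 neighbours < 3, below threshold.
  Ivy: 1 of 4 neighbours < 4, below threshold.
  Omar: 1 of 3 neighbours < 3, below threshold.
Round 4 — no new infections; cascade stops.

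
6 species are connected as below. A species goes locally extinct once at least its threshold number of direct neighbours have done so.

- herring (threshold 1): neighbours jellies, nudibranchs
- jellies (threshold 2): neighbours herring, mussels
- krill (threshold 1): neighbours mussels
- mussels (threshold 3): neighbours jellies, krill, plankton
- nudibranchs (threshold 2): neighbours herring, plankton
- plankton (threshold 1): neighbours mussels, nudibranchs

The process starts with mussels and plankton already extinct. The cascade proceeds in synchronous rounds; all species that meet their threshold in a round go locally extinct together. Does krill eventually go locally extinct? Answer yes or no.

yes

Round 1 — mussels, plankton go locally extinct (initial).
Round 2 — checking thresholds:
  jellies: 1 of 2 neighbours < 2, holds.
  krill: 1 of 1 neighbours ≥ 1, goes locally extinct.
  nudibranchs: 1 of 2 neighbours < 2, holds.
Round 3 — no new extinctions; cascade stops.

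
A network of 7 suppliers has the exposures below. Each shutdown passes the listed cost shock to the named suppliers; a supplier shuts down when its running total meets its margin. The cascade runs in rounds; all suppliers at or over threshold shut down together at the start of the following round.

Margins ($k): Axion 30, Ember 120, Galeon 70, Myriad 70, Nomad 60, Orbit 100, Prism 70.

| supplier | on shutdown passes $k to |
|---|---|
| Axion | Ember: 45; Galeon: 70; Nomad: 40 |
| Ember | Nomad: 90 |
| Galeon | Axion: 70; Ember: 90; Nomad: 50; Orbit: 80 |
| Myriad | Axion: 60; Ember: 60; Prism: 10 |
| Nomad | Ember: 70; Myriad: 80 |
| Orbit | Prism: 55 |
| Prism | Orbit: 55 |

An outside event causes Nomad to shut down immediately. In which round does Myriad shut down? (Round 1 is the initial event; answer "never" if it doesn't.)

Round 1 — Nomad shuts down (initial).
  Ember: +70 → 70 < 120
  Myriad: +80 → 80 ≥ 70
Round 2 — Myriad shuts down.
  Axion: +60 → 60 ≥ 30
  Ember: +60 → 130 ≥ 120
  Prism: +10 → 10 < 70
Round 3 — Axion, Ember shut down.
  Galeon: +70 → 70 ≥ 70
Round 4 — Galeon shuts down.
  Orbit: +80 → 80 < 100
No further shutdowns.

2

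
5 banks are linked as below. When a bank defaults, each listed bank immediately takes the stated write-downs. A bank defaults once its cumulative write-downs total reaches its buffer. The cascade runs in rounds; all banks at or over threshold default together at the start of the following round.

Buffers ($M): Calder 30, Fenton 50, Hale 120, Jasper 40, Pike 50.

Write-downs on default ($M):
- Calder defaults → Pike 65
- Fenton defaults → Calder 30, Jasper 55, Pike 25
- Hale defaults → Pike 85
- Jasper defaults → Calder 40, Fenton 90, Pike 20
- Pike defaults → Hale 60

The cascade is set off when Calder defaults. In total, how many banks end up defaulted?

2

Round 1 — Calder defaults (initial).
  Pike: +65 → 65 ≥ 50
Round 2 — Pike defaults.
  Hale: +60 → 60 < 120
No further defaults.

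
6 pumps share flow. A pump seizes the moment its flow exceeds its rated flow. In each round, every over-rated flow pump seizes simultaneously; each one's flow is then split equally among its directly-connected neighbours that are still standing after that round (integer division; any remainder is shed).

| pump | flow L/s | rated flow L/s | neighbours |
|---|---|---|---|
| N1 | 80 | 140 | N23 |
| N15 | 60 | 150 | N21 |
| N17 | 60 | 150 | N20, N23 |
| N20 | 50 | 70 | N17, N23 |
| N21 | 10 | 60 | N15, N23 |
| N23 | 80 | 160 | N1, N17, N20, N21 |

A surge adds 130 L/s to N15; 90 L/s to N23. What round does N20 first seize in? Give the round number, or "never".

2

Round 1 — N15 at 190 > 150; N23 at 170 > 160. N15, N23 seize.
  N15 sheds 190 L/s to N21: 190 each.
    N21: 10+190 = 200 > 60
  N23 sheds 170 L/s to N1, N17, N20, N21: 42 each (2 lost).
    N1: 80+42 = 122 ≤ 140
    N17: 60+42 = 102 ≤ 150
    N20: 50+42 = 92 > 70
    N21: 200+42 = 242 > 60
Round 2 — N20, N21 seize.
  N20 sheds 92 L/s to N17: 92 each.
    N17: 102+92 = 194 > 150
  N21 sheds 242 L/s: no online neighbours, lost.
Round 3 — N17 seizes.
  N17 sheds 194 L/s: no online neighbours, lost.
No further seizures.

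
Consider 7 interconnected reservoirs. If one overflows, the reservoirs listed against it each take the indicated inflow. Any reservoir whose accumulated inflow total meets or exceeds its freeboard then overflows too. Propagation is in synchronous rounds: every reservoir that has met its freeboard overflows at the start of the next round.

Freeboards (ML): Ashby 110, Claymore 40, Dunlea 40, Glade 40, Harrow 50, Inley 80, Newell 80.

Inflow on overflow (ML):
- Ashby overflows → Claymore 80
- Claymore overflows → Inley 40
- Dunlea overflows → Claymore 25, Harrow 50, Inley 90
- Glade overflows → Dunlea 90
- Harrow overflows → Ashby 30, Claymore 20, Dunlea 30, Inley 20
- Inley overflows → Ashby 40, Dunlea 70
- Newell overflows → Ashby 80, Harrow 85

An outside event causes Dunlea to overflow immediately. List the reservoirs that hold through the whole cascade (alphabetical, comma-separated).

Round 1 — Dunlea overflows (initial).
  Claymore: +25 → 25 < 40
  Harrow: +50 → 50 ≥ 50
  Inley: +90 → 90 ≥ 80
Round 2 — Harrow, Inley overflow.
  Ashby: +30+40 → 70 < 110
  Claymore: +20 → 45 ≥ 40
Round 3 — Claymore overflows.
No further overflows.

Ashby, Glade, Newell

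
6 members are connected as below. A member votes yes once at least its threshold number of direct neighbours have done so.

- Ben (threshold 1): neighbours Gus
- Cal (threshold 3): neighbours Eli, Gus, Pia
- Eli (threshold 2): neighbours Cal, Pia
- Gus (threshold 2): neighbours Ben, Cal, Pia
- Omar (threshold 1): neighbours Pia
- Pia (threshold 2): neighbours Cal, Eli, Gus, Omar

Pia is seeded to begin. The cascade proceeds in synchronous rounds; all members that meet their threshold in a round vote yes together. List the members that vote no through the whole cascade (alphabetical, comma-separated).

Round 1 — Pia votes yes (initial).
Round 2 — checking thresholds:
  Cal: 1 of 3 neighbours < 3, not yet.
  Eli: 1 of 2 neighbours < 2, not yet.
  Gus: 1 of 3 neighbours < 2, not yet.
  Omar: 1 of 1 neighbours ≥ 1, votes yes.
Round 3 — no new yes votes; cascade stops.

Ben, Cal, Eli, Gus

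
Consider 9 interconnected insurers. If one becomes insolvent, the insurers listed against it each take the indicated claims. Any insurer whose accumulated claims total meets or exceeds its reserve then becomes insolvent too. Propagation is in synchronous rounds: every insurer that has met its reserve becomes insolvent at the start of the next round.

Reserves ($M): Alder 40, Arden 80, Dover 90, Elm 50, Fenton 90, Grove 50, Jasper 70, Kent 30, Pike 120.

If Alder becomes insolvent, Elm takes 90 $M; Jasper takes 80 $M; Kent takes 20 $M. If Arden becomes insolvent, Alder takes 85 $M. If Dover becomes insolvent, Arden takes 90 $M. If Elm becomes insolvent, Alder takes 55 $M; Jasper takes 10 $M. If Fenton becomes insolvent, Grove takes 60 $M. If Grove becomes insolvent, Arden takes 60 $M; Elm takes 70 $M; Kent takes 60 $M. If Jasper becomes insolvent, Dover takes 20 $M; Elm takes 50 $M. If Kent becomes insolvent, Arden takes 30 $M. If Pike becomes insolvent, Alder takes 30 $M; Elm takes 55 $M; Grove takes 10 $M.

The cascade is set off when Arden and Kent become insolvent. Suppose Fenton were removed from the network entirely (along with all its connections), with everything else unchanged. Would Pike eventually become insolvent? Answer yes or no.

With Fenton removed:
Round 1 — Arden, Kent become insolvent (initial).
  Alder: +85 → 85 ≥ 40
Round 2 — Alder becomes insolvent.
  Elm: +90 → 90 ≥ 50
  Jasper: +80 → 80 ≥ 70
Round 3 — Elm, Jasper become insolvent.
  Dover: +20 → 20 < 90
No further insolvencies.

no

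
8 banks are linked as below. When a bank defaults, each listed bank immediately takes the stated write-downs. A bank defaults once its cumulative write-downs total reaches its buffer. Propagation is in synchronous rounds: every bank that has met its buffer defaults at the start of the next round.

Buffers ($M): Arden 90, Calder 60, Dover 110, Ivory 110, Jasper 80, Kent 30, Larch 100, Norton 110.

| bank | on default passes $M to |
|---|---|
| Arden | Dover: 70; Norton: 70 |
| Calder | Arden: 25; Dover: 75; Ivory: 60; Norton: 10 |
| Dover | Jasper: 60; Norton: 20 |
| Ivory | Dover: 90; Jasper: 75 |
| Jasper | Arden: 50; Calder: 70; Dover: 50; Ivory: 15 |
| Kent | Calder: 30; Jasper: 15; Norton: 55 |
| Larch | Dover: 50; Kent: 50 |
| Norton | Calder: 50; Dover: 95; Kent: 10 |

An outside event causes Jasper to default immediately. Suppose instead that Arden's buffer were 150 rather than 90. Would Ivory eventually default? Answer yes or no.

no

With Arden's buffer at 150:
Round 1 — Jasper defaults (initial).
  Arden: +50 → 50 < 150
  Calder: +70 → 70 ≥ 60
  Dover: +50 → 50 < 110
  Ivory: +15 → 15 < 110
Round 2 — Calder defaults.
  Arden: +25 → 75 < 150
  Dover: +75 → 125 ≥ 110
  Ivory: +60 → 75 < 110
  Norton: +10 → 10 < 110
Round 3 — Dover defaults.
  Norton: +20 → 30 < 110
No further defaults.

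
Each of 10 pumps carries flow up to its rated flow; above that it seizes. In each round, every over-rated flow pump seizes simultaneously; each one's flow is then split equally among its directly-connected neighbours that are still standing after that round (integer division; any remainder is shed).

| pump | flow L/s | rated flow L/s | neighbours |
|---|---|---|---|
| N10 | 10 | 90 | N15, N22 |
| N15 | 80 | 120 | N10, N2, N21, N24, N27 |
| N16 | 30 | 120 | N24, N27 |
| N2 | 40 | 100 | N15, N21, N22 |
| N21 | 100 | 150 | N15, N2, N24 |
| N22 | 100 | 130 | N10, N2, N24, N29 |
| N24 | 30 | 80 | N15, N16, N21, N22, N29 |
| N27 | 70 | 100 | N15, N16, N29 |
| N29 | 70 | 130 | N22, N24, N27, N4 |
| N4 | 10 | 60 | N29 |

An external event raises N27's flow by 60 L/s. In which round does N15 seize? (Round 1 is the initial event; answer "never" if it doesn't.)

2

Round 1 — N27 at 130 > 100. N27 seizes.
  N27 sheds 130 L/s to N15, N16, N29: 43 each (1 lost).
    N15: 80+43 = 123 > 120
    N16: 30+43 = 73 ≤ 120
    N29: 70+43 = 113 ≤ 130
Round 2 — N15 seizes.
  N15 sheds 123 L/s to N10, N2, N21, N24: 30 each (3 lost).
    N10: 10+30 = 40 ≤ 90
    N2: 40+30 = 70 ≤ 100
    N21: 100+30 = 130 ≤ 150
    N24: 30+30 = 60 ≤ 80
No further seizures.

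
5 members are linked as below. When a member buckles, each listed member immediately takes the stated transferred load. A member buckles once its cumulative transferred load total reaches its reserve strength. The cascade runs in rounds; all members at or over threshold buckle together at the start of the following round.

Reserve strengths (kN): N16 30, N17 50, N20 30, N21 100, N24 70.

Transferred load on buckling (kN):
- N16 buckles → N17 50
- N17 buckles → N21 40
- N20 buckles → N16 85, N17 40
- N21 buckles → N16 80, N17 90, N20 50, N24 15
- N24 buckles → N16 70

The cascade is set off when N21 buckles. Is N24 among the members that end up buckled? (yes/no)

no

Round 1 — N21 buckles (initial).
  N16: +80 → 80 ≥ 30
  N17: +90 → 90 ≥ 50
  N20: +50 → 50 ≥ 30
  N24: +15 → 15 < 70
Round 2 — N16, N17, N20 buckle.
No further bucklings.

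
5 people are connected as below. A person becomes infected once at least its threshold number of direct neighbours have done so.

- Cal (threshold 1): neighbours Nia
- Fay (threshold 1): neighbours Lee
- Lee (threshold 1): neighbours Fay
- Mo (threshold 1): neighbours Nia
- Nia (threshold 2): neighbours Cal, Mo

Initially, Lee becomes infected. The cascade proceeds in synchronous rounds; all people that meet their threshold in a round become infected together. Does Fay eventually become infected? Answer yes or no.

yes

Round 1 — Lee becomes infected (initial).
Round 2 — checking thresholds:
  Fay: 1 of 1 neighbours ≥ 1, becomes infected.
Round 3 — no new infections; cascade stops.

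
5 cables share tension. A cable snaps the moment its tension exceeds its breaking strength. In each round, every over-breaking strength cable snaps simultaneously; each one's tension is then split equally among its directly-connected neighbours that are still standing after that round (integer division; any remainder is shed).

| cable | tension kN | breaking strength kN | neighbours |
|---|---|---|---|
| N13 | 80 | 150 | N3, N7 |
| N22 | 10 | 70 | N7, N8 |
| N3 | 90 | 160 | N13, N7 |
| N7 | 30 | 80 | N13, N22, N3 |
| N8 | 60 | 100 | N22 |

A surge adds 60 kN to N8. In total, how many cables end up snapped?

5

Round 1 — N8 at 120 > 100. N8 snaps.
  N8 sheds 120 kN to N22: 120 each.
    N22: 10+120 = 130 > 70
Round 2 — N22 snaps.
  N22 sheds 130 kN to N7: 130 each.
    N7: 30+130 = 160 > 80
Round 3 — N7 snaps.
  N7 sheds 160 kN to N13, N3: 80 each.
    N13: 80+80 = 160 > 150
    N3: 90+80 = 170 > 160
Round 4 — N13, N3 snap.
  N13 sheds 160 kN: no online neighbours, lost.
  N3 sheds 170 kN: no online neighbours, lost.
No further breaks.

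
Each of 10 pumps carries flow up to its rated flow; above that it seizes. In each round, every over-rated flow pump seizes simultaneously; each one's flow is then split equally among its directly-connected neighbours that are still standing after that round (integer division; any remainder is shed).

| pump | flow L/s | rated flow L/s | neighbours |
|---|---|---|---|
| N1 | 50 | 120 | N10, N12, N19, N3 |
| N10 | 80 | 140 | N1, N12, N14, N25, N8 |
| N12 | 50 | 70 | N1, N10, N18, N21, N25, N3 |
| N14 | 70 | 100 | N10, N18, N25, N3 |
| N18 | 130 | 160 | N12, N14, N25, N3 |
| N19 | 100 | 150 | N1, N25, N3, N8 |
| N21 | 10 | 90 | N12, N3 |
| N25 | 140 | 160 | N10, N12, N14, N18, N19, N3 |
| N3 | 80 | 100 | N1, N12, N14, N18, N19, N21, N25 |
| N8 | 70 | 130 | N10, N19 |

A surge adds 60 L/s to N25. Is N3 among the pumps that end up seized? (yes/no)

Round 1 — N25 at 200 > 160. N25 seizes.
  N25 sheds 200 L/s to N10, N12, N14, N18, N19, N3: 33 each (2 lost).
    N10: 80+33 = 113 ≤ 140
    N12: 50+33 = 83 > 70
    N14: 70+33 = 103 > 100
    N18: 130+33 = 163 > 160
    N19: 100+33 = 133 ≤ 150
    N3: 80+33 = 113 > 100
Round 2 — N12, N14, N18, N3 seize.
  N12 sheds 83 L/s to N1, N10, N21: 27 each (2 lost).
    N1: 50+27 = 77 ≤ 120
    N10: 113+27 = 140 ≤ 140
    N21: 10+27 = 37 ≤ 90
  N14 sheds 103 L/s to N10: 103 each.
    N10: 140+103 = 243 > 140
  N18 sheds 163 L/s: no online neighbours, lost.
  N3 sheds 113 L/s to N1, N19, N21: 37 each (2 lost).
    N1: 77+37 = 114 ≤ 120
    N19: 133+37 = 170 > 150
    N21: 37+37 = 74 ≤ 90
Round 3 — N10, N19 seize.
  N10 sheds 243 L/s to N1, N8: 121 each (1 lost).
    N1: 114+121 = 235 > 120
    N8: 70+121 = 191 > 130
  N19 sheds 170 L/s to N1, N8: 85 each.
    N1: 235+85 = 320 > 120
    N8: 191+85 = 276 > 130
Round 4 — N1, N8 seize.
  N1 sheds 320 L/s: no online neighbours, lost.
  N8 sheds 276 L/s: no online neighbours, lost.
No further seizures.

yes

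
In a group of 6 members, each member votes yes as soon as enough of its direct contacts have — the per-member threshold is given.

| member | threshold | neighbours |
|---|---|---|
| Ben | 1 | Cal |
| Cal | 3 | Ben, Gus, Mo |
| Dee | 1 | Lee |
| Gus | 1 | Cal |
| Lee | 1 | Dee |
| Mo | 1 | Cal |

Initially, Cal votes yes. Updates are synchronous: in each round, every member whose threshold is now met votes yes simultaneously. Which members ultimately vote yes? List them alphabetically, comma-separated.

Ben, Cal, Gus, Mo

Round 1 — Cal votes yes (initial).
Round 2 — checking thresholds:
  Ben: 1 of 1 neighbours ≥ 1, votes yes.
  Gus: 1 of 1 neighbours ≥ 1, votes yes.
  Mo: 1 of 1 neighbours ≥ 1, votes yes.
Round 3 — no new yes votes; cascade stops.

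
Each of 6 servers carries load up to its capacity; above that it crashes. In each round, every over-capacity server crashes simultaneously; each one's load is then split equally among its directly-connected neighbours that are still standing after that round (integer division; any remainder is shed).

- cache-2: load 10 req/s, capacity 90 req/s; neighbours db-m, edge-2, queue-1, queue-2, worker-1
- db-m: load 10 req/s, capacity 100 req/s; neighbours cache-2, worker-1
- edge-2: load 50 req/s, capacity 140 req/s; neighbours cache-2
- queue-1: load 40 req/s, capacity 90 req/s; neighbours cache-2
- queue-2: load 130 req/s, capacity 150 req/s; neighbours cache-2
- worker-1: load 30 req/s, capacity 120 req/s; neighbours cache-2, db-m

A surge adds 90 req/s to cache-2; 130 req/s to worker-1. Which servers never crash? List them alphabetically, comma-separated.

Round 1 — cache-2 at 100 > 90; worker-1 at 160 > 120. cache-2, worker-1 crash.
  cache-2 sheds 100 req/s to db-m, edge-2, queue-1, queue-2: 25 each.
    db-m: 10+25 = 35 ≤ 100
    edge-2: 50+25 = 75 ≤ 140
    queue-1: 40+25 = 65 ≤ 90
    queue-2: 130+25 = 155 > 150
  worker-1 sheds 160 req/s to db-m: 160 each.
    db-m: 35+160 = 195 > 100
Round 2 — db-m, queue-2 crash.
  db-m sheds 195 req/s: no online neighbours, lost.
  queue-2 sheds 155 req/s: no online neighbours, lost.
No further crashes.

edge-2, queue-1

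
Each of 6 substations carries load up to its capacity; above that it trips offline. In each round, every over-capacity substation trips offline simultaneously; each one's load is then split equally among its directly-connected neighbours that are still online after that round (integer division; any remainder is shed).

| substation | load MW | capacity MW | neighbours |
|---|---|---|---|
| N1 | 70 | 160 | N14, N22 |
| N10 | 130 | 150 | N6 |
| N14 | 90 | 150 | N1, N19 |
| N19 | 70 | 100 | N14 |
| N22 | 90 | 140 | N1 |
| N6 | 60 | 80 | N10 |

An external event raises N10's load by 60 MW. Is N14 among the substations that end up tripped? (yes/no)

Round 1 — N10 at 190 > 150. N10 trips offline.
  N10 sheds 190 MW to N6: 190 each.
    N6: 60+190 = 250 > 80
Round 2 — N6 trips offline.
  N6 sheds 250 MW: no online neighbours, lost.
No further trips.

no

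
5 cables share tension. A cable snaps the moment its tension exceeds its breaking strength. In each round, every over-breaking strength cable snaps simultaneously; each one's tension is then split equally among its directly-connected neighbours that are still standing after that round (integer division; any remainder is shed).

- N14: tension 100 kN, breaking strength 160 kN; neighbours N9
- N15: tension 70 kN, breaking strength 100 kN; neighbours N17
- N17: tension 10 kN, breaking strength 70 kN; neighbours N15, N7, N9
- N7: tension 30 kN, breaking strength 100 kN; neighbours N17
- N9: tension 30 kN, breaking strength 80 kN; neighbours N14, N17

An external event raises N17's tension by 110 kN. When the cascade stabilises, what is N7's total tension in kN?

Round 1 — N17 at 120 > 70. N17 snaps.
  N17 sheds 120 kN to N15, N7, N9: 40 each.
    N15: 70+40 = 110 > 100
    N7: 30+40 = 70 ≤ 100
    N9: 30+40 = 70 ≤ 80
Round 2 — N15 snaps.
  N15 sheds 110 kN: no online neighbours, lost.
No further breaks.

70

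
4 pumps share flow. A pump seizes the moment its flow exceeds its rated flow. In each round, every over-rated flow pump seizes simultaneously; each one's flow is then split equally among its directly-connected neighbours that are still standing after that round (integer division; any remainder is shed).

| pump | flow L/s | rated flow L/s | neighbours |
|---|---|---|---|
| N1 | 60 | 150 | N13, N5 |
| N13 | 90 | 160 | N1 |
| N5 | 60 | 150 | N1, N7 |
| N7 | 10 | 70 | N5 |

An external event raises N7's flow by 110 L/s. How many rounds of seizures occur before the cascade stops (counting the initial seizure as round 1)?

Round 1 — N7 at 120 > 70. N7 seizes.
  N7 sheds 120 L/s to N5: 120 each.
    N5: 60+120 = 180 > 150
Round 2 — N5 seizes.
  N5 sheds 180 L/s to N1: 180 each.
    N1: 60+180 = 240 > 150
Round 3 — N1 seizes.
  N1 sheds 240 L/s to N13: 240 each.
    N13: 90+240 = 330 > 160
Round 4 — N13 seizes.
  N13 sheds 330 L/s: no online neighbours, lost.
No further seizures.

4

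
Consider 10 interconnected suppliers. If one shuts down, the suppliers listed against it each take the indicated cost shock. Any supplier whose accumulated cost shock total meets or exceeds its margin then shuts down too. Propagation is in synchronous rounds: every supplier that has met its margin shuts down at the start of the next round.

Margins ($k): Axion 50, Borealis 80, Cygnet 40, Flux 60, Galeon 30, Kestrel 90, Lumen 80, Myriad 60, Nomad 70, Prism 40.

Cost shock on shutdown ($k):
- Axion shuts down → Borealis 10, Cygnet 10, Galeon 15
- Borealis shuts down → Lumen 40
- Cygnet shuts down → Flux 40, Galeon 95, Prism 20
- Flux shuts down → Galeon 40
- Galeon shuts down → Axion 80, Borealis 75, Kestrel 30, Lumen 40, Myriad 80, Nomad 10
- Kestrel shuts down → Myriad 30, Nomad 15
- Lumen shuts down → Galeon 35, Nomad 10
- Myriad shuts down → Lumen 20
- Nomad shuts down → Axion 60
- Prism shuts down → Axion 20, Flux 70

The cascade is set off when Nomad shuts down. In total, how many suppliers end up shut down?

Round 1 — Nomad shuts down (initial).
  Axion: +60 → 60 ≥ 50
Round 2 — Axion shuts down.
  Borealis: +10 → 10 < 80
  Cygnet: +10 → 10 < 40
  Galeon: +15 → 15 < 30
No further shutdowns.

2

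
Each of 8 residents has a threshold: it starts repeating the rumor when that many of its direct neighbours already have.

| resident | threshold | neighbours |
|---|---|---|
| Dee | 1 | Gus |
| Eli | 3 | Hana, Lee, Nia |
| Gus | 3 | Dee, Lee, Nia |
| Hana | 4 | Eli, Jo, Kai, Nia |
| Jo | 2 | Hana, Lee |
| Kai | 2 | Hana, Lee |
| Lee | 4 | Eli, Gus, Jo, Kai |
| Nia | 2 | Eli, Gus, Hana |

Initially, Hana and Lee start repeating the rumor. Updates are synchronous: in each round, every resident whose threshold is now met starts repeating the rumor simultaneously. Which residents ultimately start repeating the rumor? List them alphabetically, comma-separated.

Hana, Jo, Kai, Lee

Round 1 — Hana, Lee start repeating the rumor (initial).
Round 2 — checking thresholds:
  Eli: 2 of 3 neighbours < 3, below threshold.
  Gus: 1 of 3 neighbours < 3, below threshold.
  Jo: 2 of 2 neighbours ≥ 2, starts repeating the rumor.
  Kai: 2 of 2 neighbours ≥ 2, starts repeating the rumor.
  Nia: 1 of 3 neighbours < 2, below threshold.
Round 3 — no new spreads; cascade stops.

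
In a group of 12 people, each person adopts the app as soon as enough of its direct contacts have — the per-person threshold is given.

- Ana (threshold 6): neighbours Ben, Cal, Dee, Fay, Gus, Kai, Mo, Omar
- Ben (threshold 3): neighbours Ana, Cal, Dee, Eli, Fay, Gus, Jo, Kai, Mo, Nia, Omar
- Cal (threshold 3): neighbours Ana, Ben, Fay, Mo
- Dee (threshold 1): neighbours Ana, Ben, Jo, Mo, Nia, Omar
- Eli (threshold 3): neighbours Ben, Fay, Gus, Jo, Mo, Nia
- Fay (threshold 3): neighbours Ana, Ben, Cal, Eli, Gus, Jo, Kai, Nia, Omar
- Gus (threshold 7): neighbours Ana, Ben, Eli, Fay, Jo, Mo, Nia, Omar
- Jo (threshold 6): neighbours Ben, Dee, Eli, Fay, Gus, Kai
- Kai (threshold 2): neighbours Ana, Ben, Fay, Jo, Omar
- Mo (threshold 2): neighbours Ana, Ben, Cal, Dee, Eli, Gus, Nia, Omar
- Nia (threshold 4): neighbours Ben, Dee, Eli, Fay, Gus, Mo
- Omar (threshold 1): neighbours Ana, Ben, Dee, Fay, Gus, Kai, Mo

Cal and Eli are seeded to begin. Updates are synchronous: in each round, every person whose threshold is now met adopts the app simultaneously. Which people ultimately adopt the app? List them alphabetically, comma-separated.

Ana, Ben, Cal, Dee, Eli, Fay, Gus, Jo, Kai, Mo, Nia, Omar

Round 1 — Cal, Eli adopt the app (initial).
Round 2 — checking thresholds:
  Ana: 1 of 8 neighbours < 6, below threshold.
  Ben: 2 of 11 neighbours < 3, below threshold.
  Fay: 2 of 9 neighbours < 3, below threshold.
  Gus: 1 of 8 neighbours < 7, below threshold.
  Jo: 1 of 6 neighbours < 6, below threshold.
  Mo: 2 of 8 neighbours ≥ 2, adopts the app.
  Nia: 1 of 6 neighbours < 4, below threshold.
Round 3 — checking thresholds:
  Ana: 2 of 8 neighbours < 6, below threshold.
  Ben: 3 of 11 neighbours ≥ 3, adopts the app.
  Dee: 1 of 6 neighbours ≥ 1, adopts the app.
  Fay: 2 of 9 neighbours < 3, below threshold.
  Gus: 2 of 8 neighbours < 7, below threshold.
  Jo: 1 of 6 neighbours < 6, below threshold.
  Nia: 2 of 6 neighbours < 4, below threshold.
  Omar: 1 of 7 neighbours ≥ 1, adopts the app.
Round 4 — checking thresholds:
  Ana: 5 of 8 neighbours < 6, below threshold.
  Fay: 4 of 9 neighbours ≥ 3, adopts the app.
  Gus: 4 of 8 neighbours < 7, below threshold.
  Jo: 3 of 6 neighbours < 6, below threshold.
  Kai: 2 of 5 neighbours ≥ 2, adopts the app.
  Nia: 4 of 6 neighbours ≥ 4, adopts the app.
Round 5 — checking thresholds:
  Ana: 7 of 8 neighbours ≥ 6, adopts the app.
  Gus: 6 of 8 neighbours < 7, below threshold.
  Jo: 5 of 6 neighbours < 6, below threshold.
Round 6 — checking thresholds:
  Gus: 7 of 8 neighbours ≥ 7, adopts the app.
  Jo: 5 of 6 neighbours < 6, below threshold.
Round 7 — checking thresholds:
  Jo: 6 of 6 neighbours ≥ 6, adopts the app.
Round 8 — no new adoptions; cascade stops.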